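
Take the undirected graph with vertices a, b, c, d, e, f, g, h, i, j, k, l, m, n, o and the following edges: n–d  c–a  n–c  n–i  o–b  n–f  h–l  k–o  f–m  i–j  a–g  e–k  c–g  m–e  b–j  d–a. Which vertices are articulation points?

Removing n increases the component count from 2 to 3, so n is a cut vertex.
By contrast removing j leaves 2 components; it is not a cut vertex. No other vertex is a cut vertex either.

n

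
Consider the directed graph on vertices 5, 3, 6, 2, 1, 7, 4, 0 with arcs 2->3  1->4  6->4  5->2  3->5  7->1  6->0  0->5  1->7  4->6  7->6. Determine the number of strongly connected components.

{2, 3, 5} are all mutually reachable — one SCC of size 3.
{1, 7} are all mutually reachable — one SCC of size 2.
{4, 6} are all mutually reachable — one SCC of size 2.
{0} is an SCC by itself.
That gives 4 strongly connected components.

4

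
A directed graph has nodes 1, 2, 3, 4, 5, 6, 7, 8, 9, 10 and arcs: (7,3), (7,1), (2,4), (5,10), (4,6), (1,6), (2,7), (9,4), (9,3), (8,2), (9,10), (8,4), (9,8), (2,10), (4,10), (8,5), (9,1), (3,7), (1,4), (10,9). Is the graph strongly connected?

There is no directed path from 6 to 7, so the graph is not strongly connected.

No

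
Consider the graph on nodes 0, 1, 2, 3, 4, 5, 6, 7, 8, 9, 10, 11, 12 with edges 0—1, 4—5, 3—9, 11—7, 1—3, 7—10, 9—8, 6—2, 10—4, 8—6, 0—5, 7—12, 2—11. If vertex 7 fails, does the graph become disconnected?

Yes

Deleting 7 raises the number of components from 1 to 2, so 7 is a cut vertex.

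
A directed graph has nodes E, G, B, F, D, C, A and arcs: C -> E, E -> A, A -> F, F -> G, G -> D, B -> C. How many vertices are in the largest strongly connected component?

{G} is an SCC by itself.
{E} is an SCC by itself.
{C} is an SCC by itself.
{B} is an SCC by itself.
{A} is an SCC by itself.
(and 2 more singleton SCCs)
The largest has 1 vertex.

1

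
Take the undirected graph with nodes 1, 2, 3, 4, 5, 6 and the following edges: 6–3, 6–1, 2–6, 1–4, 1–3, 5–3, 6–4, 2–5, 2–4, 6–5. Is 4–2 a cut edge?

After removing 4–2, the path 4-6-2 still connects them, so the edge is not a bridge.

No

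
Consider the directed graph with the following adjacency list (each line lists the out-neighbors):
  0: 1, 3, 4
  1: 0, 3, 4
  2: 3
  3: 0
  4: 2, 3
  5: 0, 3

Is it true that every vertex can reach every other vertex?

No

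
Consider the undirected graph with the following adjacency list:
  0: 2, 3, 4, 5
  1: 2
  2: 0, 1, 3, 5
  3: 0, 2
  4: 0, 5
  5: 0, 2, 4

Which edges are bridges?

The edges on the cycle 0-4-5-0 are not bridges since each lies on that cycle.
But removing 2-1 disconnects 2 from 1 — this is a bridge.

1-2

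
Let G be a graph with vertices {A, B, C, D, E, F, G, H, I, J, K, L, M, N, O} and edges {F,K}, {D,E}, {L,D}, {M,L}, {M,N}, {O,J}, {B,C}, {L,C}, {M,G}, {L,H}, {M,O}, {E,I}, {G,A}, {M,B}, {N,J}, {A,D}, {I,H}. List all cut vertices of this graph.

M

Removing M increases the component count from 2 to 3, so M is a cut vertex.
By contrast removing B leaves 2 components; it is not a cut vertex. No other vertex is a cut vertex either.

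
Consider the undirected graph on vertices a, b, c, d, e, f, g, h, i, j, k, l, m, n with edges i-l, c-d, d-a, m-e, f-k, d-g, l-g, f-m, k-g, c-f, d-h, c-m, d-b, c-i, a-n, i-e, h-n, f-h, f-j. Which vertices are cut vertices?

Removing d increases the component count from 1 to 2, so d is a cut vertex.
Removing f increases the component count from 1 to 2, so f is a cut vertex.
By contrast removing k leaves 1 component; it is not a cut vertex. No other vertex is a cut vertex either.

d, f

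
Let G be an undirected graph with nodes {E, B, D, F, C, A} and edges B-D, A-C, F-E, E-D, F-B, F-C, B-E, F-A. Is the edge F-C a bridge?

No

After removing F-C, the path F-A-C still connects them, so the edge is not a bridge.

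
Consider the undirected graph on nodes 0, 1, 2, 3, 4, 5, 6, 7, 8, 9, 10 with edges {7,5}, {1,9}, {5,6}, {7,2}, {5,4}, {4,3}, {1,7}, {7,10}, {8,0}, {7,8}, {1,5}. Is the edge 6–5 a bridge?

Yes

Removing 6–5 leaves no path between 6 and 5: the component count goes from 1 to 2. So it is a bridge.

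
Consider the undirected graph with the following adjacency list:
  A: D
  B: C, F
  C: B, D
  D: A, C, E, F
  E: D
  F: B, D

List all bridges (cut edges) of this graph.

A-D, D-E

The edges on the cycle D-C-B-F-D are not bridges since each lies on that cycle.
But removing D-E disconnects D from E; removing D-A disconnects D from A — these are bridges.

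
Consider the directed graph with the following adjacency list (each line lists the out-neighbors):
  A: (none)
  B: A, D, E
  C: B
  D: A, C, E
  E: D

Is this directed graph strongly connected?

No

There is no directed path from A to D, so the graph is not strongly connected.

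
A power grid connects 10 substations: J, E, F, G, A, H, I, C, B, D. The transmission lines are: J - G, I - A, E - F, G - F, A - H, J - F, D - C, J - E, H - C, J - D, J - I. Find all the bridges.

none

The edges on the cycle J-G-F-J are not bridges since each lies on that cycle.
Every edge lies on some cycle, so there are no bridges.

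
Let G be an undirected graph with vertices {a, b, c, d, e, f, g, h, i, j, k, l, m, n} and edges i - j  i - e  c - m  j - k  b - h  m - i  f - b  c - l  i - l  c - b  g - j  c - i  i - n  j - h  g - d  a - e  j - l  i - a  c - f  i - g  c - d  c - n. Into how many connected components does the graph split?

1

Starting from a we can reach a, b, c, d, e, f, g, h, i, j, k, l, m, n. That is one component of size 14.
Total: 1 component.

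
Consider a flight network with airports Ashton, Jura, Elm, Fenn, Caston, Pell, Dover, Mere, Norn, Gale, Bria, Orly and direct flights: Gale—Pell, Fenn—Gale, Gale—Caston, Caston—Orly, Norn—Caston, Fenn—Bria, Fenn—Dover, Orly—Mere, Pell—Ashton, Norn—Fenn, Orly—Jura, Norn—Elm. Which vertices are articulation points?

Fenn, Gale, Norn, Orly, Pell, Caston

Removing Fenn increases the component count from 1 to 3, so Fenn is a cut vertex.
Removing Gale increases the component count from 1 to 2, so Gale is a cut vertex.
Removing Norn increases the component count from 1 to 2, so Norn is a cut vertex.
Likewise Orly, Pell, Caston are cut vertices.
By contrast removing Ashton leaves 1 component; it is not a cut vertex. No other vertex is a cut vertex either.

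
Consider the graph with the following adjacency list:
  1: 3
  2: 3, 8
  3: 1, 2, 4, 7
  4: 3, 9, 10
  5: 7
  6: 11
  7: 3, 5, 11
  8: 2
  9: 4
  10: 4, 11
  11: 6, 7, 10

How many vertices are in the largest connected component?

11

Starting from 1 we can reach 1, 2, 3, 4, 5, 6, 7, 8, 9, 10, 11. That is one component of size 11.
The largest has 11 vertices.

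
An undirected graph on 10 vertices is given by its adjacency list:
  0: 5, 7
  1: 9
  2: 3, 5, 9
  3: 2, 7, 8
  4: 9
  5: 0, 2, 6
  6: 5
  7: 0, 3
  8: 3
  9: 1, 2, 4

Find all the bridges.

1-9, 2-9, 3-8, 4-9, 5-6

The edges on the cycle 2-3-7-0-5-2 are not bridges since each lies on that cycle.
But removing 2-9 disconnects 2 from 9; removing 9-4 disconnects 9 from 4; removing 1-9 disconnects 1 from 9; removing 3-8 disconnects 3 from 8 — these are bridges.
In total 5 edges are bridges.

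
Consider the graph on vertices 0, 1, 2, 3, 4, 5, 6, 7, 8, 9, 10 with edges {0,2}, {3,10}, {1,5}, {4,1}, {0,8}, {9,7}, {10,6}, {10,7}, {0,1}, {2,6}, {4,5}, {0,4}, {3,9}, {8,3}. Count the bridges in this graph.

The edges on the cycle 0-4-5-1-0 are not bridges since each lies on that cycle.
Every edge lies on some cycle, so there are no bridges.

0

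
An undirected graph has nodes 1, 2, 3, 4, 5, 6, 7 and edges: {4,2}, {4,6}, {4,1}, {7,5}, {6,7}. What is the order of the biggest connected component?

3 is isolated — a component by itself.
Starting from 1 we can reach 1, 2, 4, 5, 6, 7. That is one component of size 6.
The largest has 6 vertices.

6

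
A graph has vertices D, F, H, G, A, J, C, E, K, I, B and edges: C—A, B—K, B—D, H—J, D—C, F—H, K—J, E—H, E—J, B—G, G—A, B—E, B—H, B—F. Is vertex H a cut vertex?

Deleting H leaves 2 components (was 2), so H is not a cut vertex.

No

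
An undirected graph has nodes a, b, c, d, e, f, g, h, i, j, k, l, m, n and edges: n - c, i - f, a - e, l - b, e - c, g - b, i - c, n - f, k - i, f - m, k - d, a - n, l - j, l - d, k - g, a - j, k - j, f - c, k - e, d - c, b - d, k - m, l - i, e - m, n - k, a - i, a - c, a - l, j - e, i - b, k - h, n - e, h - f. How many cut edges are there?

0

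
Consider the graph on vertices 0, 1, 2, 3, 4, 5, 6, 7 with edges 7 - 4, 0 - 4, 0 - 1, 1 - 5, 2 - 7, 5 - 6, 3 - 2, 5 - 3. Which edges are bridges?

5-6

The edges on the cycle 0-1-5-3-2-7-4-0 are not bridges since each lies on that cycle.
But removing 5 - 6 disconnects 5 from 6 — this is a bridge.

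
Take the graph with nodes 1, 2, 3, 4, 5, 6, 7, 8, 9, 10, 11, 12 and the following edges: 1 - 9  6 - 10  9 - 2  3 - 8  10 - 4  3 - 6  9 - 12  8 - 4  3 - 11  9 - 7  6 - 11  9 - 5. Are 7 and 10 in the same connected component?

The component containing 7 is {1, 2, 5, 7, 9, 12}, and 10 is not in it.

No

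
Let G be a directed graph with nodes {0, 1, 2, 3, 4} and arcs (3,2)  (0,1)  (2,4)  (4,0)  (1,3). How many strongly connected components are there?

1

{0, 1, 2, 3, 4} are all mutually reachable — one SCC of size 5.
That gives 1 strongly connected component.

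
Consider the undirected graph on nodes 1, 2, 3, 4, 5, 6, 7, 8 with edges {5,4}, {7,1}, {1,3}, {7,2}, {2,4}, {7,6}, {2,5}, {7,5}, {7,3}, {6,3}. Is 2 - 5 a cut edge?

No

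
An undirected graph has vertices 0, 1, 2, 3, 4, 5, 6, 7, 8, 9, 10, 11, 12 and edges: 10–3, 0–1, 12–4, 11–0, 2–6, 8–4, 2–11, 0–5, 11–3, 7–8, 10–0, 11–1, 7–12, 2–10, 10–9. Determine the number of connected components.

2

Starting from 4 we can reach 4, 7, 8, 12. That is one component of size 4.
Starting from 0 we can reach 0, 1, 2, 3, 5, 6, 9, 10, 11. That is one component of size 9.
Total: 2 components.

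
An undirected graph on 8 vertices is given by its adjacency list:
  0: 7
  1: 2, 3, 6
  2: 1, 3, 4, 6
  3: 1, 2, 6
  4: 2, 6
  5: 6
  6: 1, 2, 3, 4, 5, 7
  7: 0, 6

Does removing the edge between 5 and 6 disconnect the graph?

Yes

Removing 5-6 leaves no path between 5 and 6: the component count goes from 1 to 2. So it is a bridge.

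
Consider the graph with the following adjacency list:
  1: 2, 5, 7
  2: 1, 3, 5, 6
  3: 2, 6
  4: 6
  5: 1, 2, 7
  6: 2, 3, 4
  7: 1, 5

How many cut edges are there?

The edges on the cycle 1-7-5-1 are not bridges since each lies on that cycle.
But removing 6-4 disconnects 6 from 4 — this is a bridge.

1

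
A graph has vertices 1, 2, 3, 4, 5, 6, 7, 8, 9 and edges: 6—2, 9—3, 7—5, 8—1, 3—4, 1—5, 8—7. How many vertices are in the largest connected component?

4

Starting from 2 we can reach 2, 6. That is one component of size 2.
Starting from 3 we can reach 3, 4, 9. That is one component of size 3.
Starting from 1 we can reach 1, 5, 7, 8. That is one component of size 4.
The largest has 4 vertices.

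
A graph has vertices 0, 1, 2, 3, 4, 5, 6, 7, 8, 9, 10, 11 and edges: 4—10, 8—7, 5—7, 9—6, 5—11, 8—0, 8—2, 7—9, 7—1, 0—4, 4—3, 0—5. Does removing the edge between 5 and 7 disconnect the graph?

After removing 5—7, the path 5-0-8-7 still connects them, so the edge is not a bridge.

No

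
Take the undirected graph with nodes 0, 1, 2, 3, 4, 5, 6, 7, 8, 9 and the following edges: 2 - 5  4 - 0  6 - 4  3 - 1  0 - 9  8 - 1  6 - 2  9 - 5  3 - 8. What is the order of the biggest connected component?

7 is isolated — a component by itself.
Starting from 1 we can reach 1, 3, 8. That is one component of size 3.
Starting from 0 we can reach 0, 2, 4, 5, 6, 9. That is one component of size 6.
The largest has 6 vertices.

6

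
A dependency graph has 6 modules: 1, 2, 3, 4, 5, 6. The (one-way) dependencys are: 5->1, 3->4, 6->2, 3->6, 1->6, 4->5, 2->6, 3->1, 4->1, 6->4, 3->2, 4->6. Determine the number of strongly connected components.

2

{1, 2, 4, 5, 6} are all mutually reachable — one SCC of size 5.
{3} is an SCC by itself.
That gives 2 strongly connected components.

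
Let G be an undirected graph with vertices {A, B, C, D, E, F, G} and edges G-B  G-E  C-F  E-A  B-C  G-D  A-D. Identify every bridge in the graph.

The edges on the cycle G-E-A-D-G are not bridges since each lies on that cycle.
But removing B-C disconnects B from C; removing C-F disconnects C from F; removing B-G disconnects B from G — these are bridges.

B-C, B-G, C-F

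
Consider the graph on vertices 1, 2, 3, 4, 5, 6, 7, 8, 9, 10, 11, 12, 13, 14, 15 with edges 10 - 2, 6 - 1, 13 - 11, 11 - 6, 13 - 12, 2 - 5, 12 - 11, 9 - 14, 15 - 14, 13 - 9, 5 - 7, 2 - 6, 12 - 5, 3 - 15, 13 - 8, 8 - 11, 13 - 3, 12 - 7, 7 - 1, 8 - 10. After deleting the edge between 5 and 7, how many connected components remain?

2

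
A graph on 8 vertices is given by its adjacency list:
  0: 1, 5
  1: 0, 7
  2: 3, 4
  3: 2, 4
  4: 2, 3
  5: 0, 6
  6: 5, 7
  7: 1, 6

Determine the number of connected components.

Starting from 2 we can reach 2, 3, 4. That is one component of size 3.
Starting from 0 we can reach 0, 1, 5, 6, 7. That is one component of size 5.
Total: 2 components.

2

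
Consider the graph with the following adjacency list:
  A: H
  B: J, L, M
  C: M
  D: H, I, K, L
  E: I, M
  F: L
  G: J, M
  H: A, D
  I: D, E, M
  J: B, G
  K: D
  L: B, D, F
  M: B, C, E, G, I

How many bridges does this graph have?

5

The edges on the cycle B-J-G-M-B are not bridges since each lies on that cycle.
But removing D-H disconnects D from H; removing H-A disconnects H from A; removing L-F disconnects L from F; removing C-M disconnects C from M — these are bridges.
In total 5 edges are bridges.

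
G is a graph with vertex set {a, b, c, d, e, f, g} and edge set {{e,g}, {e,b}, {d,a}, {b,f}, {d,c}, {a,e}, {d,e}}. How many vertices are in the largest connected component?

Starting from a we can reach a, b, c, d, e, f, g. That is one component of size 7.
The largest has 7 vertices.

7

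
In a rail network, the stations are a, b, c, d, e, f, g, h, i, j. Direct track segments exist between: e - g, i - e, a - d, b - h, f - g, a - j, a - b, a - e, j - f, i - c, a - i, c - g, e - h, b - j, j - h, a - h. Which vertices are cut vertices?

Removing a increases the component count from 1 to 2, so a is a cut vertex.
By contrast removing e leaves 1 component; it is not a cut vertex. No other vertex is a cut vertex either.

a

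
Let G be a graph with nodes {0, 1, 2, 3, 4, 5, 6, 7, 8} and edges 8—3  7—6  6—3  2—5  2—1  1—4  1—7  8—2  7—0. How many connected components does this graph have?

Starting from 0 we can reach 0, 1, 2, 3, 4, 5, 6, 7, 8. That is one component of size 9.
Total: 1 component.

1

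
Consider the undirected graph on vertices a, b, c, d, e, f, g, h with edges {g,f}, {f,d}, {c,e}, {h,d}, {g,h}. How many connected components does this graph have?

4

a is isolated — a component by itself.
b is isolated — a component by itself.
Starting from c we can reach c, e. That is one component of size 2.
Starting from d we can reach d, f, g, h. That is one component of size 4.
Total: 4 components.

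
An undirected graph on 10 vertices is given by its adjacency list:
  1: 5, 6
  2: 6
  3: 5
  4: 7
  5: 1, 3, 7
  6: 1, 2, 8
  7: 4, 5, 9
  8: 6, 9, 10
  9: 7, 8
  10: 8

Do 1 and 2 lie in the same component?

From 1 we can reach 1, 2, 3, 4, 5, 6, 7, 8, 9, 10, which includes 2.

Yes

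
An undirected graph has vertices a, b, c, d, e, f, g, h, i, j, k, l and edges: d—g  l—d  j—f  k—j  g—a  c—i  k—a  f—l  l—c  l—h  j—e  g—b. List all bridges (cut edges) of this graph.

The edges on the cycle k-j-f-l-d-g-a-k are not bridges since each lies on that cycle.
But removing h—l disconnects h from l; removing l—c disconnects l from c; removing b—g disconnects b from g; removing i—c disconnects i from c — these are bridges.
In total 5 edges are bridges.

b-g, c-i, c-l, e-j, h-l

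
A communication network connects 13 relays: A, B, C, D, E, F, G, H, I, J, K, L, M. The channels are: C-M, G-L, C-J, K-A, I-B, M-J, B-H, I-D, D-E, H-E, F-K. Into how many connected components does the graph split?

4

Starting from G we can reach G, L. That is one component of size 2.
Starting from A we can reach A, F, K. That is one component of size 3.
Starting from C we can reach C, J, M. That is one component of size 3.
Starting from B we can reach B, D, E, H, I. That is one component of size 5.
Total: 4 components.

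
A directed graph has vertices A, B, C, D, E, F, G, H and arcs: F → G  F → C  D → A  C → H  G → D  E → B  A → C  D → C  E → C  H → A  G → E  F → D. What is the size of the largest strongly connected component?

3

{A, C, H} are all mutually reachable — one SCC of size 3.
{F} is an SCC by itself.
{E} is an SCC by itself.
{D} is an SCC by itself.
{G} is an SCC by itself.
(and 1 more singleton SCC)
The largest has 3 vertices.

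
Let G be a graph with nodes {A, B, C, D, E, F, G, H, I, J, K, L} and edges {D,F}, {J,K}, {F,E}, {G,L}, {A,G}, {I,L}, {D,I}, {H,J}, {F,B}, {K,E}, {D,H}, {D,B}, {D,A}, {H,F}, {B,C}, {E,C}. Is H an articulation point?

Deleting H leaves 1 component (was 1) (its neighbors D, F, J remain connected to each other), so H is not a cut vertex.

No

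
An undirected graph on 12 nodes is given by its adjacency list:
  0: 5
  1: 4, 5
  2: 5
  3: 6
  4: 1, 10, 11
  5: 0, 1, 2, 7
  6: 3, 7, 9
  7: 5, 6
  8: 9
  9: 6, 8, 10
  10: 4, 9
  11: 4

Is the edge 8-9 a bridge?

Removing 8-9 leaves no path between 8 and 9: the component count goes from 1 to 2. So it is a bridge.

Yes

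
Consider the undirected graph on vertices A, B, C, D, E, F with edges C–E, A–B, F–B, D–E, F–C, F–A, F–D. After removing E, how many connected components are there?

With E gone, the remaining components are: {A, B, C, D, F}.
That is 1 component.

1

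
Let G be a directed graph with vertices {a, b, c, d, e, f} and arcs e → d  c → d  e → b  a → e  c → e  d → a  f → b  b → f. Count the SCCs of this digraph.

3

{a, d, e} are all mutually reachable — one SCC of size 3.
{b, f} are all mutually reachable — one SCC of size 2.
{c} is an SCC by itself.
That gives 3 strongly connected components.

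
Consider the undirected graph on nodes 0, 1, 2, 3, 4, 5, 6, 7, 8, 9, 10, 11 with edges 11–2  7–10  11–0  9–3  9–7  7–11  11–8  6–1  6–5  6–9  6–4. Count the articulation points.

4

Removing 6 increases the component count from 1 to 4, so 6 is a cut vertex.
Removing 7 increases the component count from 1 to 3, so 7 is a cut vertex.
Removing 9 increases the component count from 1 to 3, so 9 is a cut vertex.
Likewise 11 is a cut vertex.
By contrast removing 1 leaves 1 component; it is not a cut vertex. No other vertex is a cut vertex either.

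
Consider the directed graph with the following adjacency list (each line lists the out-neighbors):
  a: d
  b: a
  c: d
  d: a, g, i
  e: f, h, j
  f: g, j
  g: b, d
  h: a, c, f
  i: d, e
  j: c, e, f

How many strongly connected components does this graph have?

{a, b, c, d, e, f, g, h, i, j} are all mutually reachable — one SCC of size 10.
That gives 1 strongly connected component.

1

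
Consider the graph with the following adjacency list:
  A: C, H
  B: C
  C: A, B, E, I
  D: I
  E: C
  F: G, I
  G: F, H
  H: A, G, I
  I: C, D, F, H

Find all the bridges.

The edges on the cycle I-F-G-H-I are not bridges since each lies on that cycle.
But removing C-B disconnects C from B; removing I-D disconnects I from D; removing C-E disconnects C from E — these are bridges.

B-C, C-E, D-I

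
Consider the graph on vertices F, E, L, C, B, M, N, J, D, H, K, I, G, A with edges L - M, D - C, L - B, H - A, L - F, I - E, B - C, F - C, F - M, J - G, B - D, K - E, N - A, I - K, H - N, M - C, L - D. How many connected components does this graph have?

4

Starting from G we can reach G, J. That is one component of size 2.
Starting from A we can reach A, H, N. That is one component of size 3.
Starting from E we can reach E, I, K. That is one component of size 3.
Starting from B we can reach B, C, D, F, L, M. That is one component of size 6.
Total: 4 components.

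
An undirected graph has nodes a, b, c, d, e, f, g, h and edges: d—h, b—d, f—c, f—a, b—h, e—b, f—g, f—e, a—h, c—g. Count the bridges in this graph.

The edges on the cycle f-c-g-f are not bridges since each lies on that cycle.
Every edge lies on some cycle, so there are no bridges.

0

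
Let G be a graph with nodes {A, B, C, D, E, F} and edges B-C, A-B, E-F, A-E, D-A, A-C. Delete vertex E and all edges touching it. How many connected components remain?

With E gone, the remaining components are: {F}; {A, B, C, D}.
That is 2 components.

2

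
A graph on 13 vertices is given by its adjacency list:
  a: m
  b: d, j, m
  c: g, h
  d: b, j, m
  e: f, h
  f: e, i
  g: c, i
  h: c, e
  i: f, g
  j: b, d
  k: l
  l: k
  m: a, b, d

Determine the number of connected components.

3

Starting from k we can reach k, l. That is one component of size 2.
Starting from a we can reach a, b, d, j, m. That is one component of size 5.
Starting from c we can reach c, e, f, g, h, i. That is one component of size 6.
Total: 3 components.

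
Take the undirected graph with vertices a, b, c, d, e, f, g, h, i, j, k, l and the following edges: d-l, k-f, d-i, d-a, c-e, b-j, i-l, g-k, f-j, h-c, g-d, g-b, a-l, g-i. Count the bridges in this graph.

2

The edges on the cycle g-k-f-j-b-g are not bridges since each lies on that cycle.
But removing c-e disconnects c from e; removing h-c disconnects h from c — these are bridges.
That makes 2 bridges.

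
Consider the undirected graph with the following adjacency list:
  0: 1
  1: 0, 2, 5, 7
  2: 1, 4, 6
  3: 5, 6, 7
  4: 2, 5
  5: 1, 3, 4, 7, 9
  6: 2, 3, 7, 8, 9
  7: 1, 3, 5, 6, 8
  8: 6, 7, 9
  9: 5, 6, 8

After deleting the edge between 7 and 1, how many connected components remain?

7 and 1 are still connected via 7-5-1, so the component count stays at 1.

1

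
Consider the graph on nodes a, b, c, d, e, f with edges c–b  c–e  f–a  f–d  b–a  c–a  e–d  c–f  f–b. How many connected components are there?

1

Starting from a we can reach a, b, c, d, e, f. That is one component of size 6.
Total: 1 component.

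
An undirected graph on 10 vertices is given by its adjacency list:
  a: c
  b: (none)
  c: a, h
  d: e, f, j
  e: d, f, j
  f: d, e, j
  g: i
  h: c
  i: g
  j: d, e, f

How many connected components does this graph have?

b is isolated — a component by itself.
Starting from g we can reach g, i. That is one component of size 2.
Starting from a we can reach a, c, h. That is one component of size 3.
Starting from d we can reach d, e, f, j. That is one component of size 4.
Total: 4 components.

4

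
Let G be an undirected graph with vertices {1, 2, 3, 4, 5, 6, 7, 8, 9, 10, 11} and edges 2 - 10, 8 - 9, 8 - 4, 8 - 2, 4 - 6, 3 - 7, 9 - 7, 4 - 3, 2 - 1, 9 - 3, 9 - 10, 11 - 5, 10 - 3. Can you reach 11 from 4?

No

The component containing 4 is {1, 2, 3, 4, 6, 7, 8, 9, 10}, and 11 is not in it.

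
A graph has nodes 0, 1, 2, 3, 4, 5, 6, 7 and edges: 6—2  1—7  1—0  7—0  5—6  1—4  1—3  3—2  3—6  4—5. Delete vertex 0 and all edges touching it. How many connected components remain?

1

With 0 gone, the remaining components are: {1, 2, 3, 4, 5, 6, 7}.
That is 1 component.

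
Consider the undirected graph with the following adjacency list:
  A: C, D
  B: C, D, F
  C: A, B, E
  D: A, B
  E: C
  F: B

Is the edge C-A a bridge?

No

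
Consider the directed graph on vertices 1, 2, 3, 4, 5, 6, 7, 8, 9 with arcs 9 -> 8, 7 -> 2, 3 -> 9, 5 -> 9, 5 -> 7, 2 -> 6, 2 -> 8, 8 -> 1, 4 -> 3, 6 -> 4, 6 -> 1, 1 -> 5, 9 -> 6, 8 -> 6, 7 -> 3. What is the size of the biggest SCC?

9

{1, 2, 3, 4, 5, 6, 7, 8, 9} are all mutually reachable — one SCC of size 9.
The largest has 9 vertices.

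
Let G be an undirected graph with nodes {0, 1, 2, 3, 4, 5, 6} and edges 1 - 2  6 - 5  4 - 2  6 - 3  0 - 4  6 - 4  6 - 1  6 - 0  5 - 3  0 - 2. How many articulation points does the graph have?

1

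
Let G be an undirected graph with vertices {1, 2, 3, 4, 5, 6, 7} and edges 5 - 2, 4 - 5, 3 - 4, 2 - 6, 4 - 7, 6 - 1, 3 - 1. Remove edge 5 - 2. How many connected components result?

1

5 and 2 are still connected via 5-4-3-1-6-2, so the component count stays at 1.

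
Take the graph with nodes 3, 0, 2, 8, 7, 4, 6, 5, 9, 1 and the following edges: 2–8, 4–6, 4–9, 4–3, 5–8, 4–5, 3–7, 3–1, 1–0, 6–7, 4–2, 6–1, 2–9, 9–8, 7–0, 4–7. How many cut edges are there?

0

The edges on the cycle 4-2-9-4 are not bridges since each lies on that cycle.
Every edge lies on some cycle, so there are no bridges.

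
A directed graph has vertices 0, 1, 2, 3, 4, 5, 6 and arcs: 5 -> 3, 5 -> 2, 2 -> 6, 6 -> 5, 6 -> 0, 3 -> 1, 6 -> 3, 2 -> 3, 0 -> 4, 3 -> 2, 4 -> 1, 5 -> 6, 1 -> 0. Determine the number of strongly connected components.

2

{2, 3, 5, 6} are all mutually reachable — one SCC of size 4.
{0, 1, 4} are all mutually reachable — one SCC of size 3.
That gives 2 strongly connected components.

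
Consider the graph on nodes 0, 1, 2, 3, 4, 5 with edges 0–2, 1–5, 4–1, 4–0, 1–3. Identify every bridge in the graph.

0-2, 0-4, 1-3, 1-4, 1-5

removing 4–1 disconnects 4 from 1; removing 5–1 disconnects 5 from 1; removing 3–1 disconnects 3 from 1; removing 0–2 disconnects 0 from 2 — these are bridges.
In total 5 edges are bridges.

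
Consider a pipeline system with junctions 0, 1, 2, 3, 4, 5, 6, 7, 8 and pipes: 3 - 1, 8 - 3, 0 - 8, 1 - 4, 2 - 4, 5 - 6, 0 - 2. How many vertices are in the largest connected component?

6

7 is isolated — a component by itself.
Starting from 5 we can reach 5, 6. That is one component of size 2.
Starting from 0 we can reach 0, 1, 2, 3, 4, 8. That is one component of size 6.
The largest has 6 vertices.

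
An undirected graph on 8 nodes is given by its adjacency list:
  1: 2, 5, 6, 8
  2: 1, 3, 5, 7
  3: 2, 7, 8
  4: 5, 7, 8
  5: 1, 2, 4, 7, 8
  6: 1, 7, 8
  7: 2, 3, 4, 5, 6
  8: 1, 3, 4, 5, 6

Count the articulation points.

Removing 7, for instance, still leaves 1 component. No single vertex removal increases the component count — the graph has no articulation points.

0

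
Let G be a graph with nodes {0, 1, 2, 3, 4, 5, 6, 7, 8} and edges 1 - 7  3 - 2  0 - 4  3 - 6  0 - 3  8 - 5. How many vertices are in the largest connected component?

5

Starting from 1 we can reach 1, 7. That is one component of size 2.
Starting from 5 we can reach 5, 8. That is one component of size 2.
Starting from 0 we can reach 0, 2, 3, 4, 6. That is one component of size 5.
The largest has 5 vertices.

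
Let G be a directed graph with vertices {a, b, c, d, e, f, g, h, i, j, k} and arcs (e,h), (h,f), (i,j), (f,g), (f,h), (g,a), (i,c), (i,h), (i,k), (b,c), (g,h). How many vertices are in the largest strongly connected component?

3

{f, g, h} are all mutually reachable — one SCC of size 3.
{b} is an SCC by itself.
{k} is an SCC by itself.
{d} is an SCC by itself.
{i} is an SCC by itself.
(and 4 more singleton SCCs)
The largest has 3 vertices.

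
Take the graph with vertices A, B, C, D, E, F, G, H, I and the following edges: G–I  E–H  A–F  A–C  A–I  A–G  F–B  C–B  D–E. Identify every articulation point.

A, E

Removing A increases the component count from 2 to 3, so A is a cut vertex.
Removing E increases the component count from 2 to 3, so E is a cut vertex.
By contrast removing B leaves 2 components; it is not a cut vertex. No other vertex is a cut vertex either.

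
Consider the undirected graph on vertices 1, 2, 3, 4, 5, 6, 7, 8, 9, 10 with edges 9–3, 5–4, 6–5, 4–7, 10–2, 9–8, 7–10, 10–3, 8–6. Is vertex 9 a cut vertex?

Deleting 9 leaves 2 components (was 2), so 9 is not a cut vertex.

No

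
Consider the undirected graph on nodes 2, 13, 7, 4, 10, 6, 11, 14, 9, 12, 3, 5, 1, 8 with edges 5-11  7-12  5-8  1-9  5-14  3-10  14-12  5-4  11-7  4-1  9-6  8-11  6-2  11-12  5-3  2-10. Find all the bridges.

none

The edges on the cycle 5-8-11-5 are not bridges since each lies on that cycle.
Every edge lies on some cycle, so there are no bridges.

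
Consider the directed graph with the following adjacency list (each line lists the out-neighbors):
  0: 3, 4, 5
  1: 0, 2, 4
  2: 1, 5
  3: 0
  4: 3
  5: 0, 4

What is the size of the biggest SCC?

{0, 3, 4, 5} are all mutually reachable — one SCC of size 4.
{1, 2} are all mutually reachable — one SCC of size 2.
The largest has 4 vertices.

4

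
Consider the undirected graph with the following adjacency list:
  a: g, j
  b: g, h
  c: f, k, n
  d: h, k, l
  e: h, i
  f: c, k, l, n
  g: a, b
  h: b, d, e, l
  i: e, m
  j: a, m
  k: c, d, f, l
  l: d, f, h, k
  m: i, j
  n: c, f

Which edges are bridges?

none

The edges on the cycle h-e-i-m-j-a-g-b-h are not bridges since each lies on that cycle.
Every edge lies on some cycle, so there are no bridges.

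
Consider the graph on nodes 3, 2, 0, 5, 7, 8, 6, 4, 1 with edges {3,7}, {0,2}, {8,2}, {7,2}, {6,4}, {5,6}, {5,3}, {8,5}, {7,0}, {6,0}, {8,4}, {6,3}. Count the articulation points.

Removing 7, for instance, still leaves 2 components. No single vertex removal increases the component count — the graph has no articulation points.

0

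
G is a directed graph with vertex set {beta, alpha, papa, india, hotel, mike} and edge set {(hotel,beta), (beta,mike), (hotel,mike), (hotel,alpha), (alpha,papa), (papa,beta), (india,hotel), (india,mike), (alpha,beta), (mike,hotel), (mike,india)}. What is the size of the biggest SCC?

{beta, mike, papa, alpha, hotel, india} are all mutually reachable — one SCC of size 6.
The largest has 6 vertices.

6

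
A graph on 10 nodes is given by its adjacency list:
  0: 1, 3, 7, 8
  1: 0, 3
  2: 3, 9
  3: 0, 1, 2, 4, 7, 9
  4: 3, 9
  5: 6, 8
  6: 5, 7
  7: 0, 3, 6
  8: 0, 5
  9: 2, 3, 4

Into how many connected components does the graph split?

1

Starting from 0 we can reach 0, 1, 2, 3, 4, 5, 6, 7, 8, 9. That is one component of size 10.
Total: 1 component.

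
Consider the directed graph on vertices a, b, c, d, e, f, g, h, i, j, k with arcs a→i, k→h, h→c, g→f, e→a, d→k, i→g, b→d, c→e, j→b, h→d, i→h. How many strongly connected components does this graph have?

{a, c, d, e, h, i, k} are all mutually reachable — one SCC of size 7.
{f} is an SCC by itself.
{g} is an SCC by itself.
{b} is an SCC by itself.
{j} is an SCC by itself.
That gives 5 strongly connected components.

5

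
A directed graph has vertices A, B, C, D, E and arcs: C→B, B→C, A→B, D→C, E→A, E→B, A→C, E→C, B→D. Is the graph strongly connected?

There is no directed path from C to E, so the graph is not strongly connected.

No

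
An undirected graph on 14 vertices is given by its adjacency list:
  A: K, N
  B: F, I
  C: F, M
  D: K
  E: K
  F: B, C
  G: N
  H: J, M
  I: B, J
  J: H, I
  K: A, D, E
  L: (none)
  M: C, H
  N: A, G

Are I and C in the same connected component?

Yes

From I we can reach B, C, F, H, I, J, M, which includes C.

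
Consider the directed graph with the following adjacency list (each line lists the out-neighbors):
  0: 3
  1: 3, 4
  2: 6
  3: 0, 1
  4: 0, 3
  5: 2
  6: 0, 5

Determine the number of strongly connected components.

{0, 1, 3, 4} are all mutually reachable — one SCC of size 4.
{2, 5, 6} are all mutually reachable — one SCC of size 3.
That gives 2 strongly connected components.

2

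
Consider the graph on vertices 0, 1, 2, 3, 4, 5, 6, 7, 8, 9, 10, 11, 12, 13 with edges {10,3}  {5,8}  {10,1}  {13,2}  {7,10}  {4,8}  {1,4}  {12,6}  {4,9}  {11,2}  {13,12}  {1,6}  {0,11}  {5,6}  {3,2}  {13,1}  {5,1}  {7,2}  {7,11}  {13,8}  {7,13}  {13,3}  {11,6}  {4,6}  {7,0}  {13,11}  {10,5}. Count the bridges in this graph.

1

The edges on the cycle 7-10-5-8-4-1-13-7 are not bridges since each lies on that cycle.
But removing 4-9 disconnects 4 from 9 — this is a bridge.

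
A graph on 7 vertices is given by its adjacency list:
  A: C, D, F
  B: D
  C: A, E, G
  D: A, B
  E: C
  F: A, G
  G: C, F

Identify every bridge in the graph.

A-D, B-D, C-E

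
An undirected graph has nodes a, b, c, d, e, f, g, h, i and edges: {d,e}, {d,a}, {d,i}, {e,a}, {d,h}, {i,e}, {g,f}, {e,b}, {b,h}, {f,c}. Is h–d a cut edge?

After removing h–d, the path h-b-e-d still connects them, so the edge is not a bridge.

No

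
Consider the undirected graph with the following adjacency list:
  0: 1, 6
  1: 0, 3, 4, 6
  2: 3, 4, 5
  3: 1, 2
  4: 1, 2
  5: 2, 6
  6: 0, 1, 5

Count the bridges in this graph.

0

The edges on the cycle 1-3-2-4-1 are not bridges since each lies on that cycle.
Every edge lies on some cycle, so there are no bridges.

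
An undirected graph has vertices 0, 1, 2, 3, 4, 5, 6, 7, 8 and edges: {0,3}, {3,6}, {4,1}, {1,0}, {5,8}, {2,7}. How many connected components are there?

3

Starting from 2 we can reach 2, 7. That is one component of size 2.
Starting from 5 we can reach 5, 8. That is one component of size 2.
Starting from 0 we can reach 0, 1, 3, 4, 6. That is one component of size 5.
Total: 3 components.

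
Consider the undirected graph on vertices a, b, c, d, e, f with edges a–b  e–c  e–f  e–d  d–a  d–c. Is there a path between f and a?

From f we can reach a, b, c, d, e, f, which includes a.

Yes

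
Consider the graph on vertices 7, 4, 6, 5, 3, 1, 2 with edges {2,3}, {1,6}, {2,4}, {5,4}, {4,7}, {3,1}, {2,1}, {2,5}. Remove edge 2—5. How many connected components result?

2 and 5 are still connected via 2-4-5, so the component count stays at 1.

1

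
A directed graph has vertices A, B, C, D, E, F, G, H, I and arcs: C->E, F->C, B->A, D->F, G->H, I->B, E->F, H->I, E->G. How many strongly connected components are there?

7

{C, E, F} are all mutually reachable — one SCC of size 3.
{D} is an SCC by itself.
{I} is an SCC by itself.
{B} is an SCC by itself.
{A} is an SCC by itself.
(and 2 more singleton SCCs)
That gives 7 strongly connected components.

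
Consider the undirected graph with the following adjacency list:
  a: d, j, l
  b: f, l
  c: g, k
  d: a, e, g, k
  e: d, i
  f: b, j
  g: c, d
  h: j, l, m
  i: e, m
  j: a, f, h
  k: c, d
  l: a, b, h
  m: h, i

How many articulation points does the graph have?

1

Removing d increases the component count from 1 to 2, so d is a cut vertex.
By contrast removing e leaves 1 component; it is not a cut vertex. No other vertex is a cut vertex either.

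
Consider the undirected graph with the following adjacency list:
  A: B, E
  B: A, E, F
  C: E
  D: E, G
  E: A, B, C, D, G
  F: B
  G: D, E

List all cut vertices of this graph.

B, E

Removing B increases the component count from 1 to 2, so B is a cut vertex.
Removing E increases the component count from 1 to 3, so E is a cut vertex.
By contrast removing F leaves 1 component; it is not a cut vertex. No other vertex is a cut vertex either.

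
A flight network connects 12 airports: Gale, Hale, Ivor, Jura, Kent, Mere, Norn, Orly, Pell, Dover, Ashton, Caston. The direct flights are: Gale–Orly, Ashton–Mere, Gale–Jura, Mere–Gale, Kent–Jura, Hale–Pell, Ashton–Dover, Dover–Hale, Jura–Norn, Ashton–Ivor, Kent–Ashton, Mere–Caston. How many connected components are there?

1

Starting from Gale we can reach Gale, Hale, Ivor, Jura, Kent, Mere, Norn, Orly, Pell, Dover, Ashton, Caston. That is one component of size 12.
Total: 1 component.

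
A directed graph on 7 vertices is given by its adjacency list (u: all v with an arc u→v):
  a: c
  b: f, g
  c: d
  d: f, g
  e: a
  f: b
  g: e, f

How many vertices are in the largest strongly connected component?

{a, b, c, d, e, f, g} are all mutually reachable — one SCC of size 7.
The largest has 7 vertices.

7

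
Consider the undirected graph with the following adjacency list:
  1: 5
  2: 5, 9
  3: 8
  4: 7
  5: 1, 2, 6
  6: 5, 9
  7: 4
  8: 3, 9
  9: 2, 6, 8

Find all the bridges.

The edges on the cycle 5-6-9-2-5 are not bridges since each lies on that cycle.
But removing 8-3 disconnects 8 from 3; removing 9-8 disconnects 9 from 8; removing 5-1 disconnects 5 from 1; removing 4-7 disconnects 4 from 7 — these are bridges.

1-5, 3-8, 4-7, 8-9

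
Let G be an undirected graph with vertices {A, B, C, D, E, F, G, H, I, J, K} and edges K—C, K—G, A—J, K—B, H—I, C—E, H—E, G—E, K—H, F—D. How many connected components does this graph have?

Starting from A we can reach A, J. That is one component of size 2.
Starting from D we can reach D, F. That is one component of size 2.
Starting from B we can reach B, C, E, G, H, I, K. That is one component of size 7.
Total: 3 components.

3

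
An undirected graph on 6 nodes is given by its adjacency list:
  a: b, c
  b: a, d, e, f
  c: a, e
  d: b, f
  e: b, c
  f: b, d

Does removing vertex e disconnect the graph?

Deleting e leaves 1 component (was 1) (its neighbors b, c remain connected to each other), so e is not a cut vertex.

No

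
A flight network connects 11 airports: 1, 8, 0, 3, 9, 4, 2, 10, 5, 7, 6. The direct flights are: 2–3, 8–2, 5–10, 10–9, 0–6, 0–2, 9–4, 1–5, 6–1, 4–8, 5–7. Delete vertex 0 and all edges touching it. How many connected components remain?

1

With 0 gone, the remaining components are: {1, 2, 3, 4, 5, 6, 7, 8, 9, 10}.
That is 1 component.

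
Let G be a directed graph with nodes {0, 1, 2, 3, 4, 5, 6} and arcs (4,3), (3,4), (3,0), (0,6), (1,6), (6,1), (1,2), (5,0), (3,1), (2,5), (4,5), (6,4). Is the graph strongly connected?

Yes

From 0 we can reach every vertex (0, 1, 2, 3, 4, 5, 6), and every vertex can reach 0 (0, 1, 2, 3, 4, 5, 6). So the whole graph is one strongly connected component.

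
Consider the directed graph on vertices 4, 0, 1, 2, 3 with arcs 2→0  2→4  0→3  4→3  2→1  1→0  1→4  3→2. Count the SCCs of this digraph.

1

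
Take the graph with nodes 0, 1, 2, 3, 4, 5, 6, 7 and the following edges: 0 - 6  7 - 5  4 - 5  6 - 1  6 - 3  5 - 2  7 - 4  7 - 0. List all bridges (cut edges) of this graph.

0-6, 0-7, 1-6, 2-5, 3-6

The edges on the cycle 7-4-5-7 are not bridges since each lies on that cycle.
But removing 0 - 6 disconnects 0 from 6; removing 5 - 2 disconnects 5 from 2; removing 6 - 3 disconnects 6 from 3; removing 7 - 0 disconnects 7 from 0 — these are bridges.
In total 5 edges are bridges.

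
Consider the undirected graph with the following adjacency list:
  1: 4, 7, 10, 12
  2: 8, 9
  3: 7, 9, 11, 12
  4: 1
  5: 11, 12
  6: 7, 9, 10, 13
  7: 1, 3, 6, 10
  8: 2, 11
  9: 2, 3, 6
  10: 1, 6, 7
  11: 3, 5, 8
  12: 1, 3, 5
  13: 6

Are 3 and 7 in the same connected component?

Yes

From 3 we can reach 1, 2, 3, 4, 5, 6, 7, 8, 9, 10, 11, 12, 13, which includes 7.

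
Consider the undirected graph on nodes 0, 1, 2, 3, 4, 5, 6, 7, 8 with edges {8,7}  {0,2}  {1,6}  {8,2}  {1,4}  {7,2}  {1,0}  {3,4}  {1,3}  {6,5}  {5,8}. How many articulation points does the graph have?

1

Removing 1 increases the component count from 1 to 2, so 1 is a cut vertex.
By contrast removing 2 leaves 1 component; it is not a cut vertex. No other vertex is a cut vertex either.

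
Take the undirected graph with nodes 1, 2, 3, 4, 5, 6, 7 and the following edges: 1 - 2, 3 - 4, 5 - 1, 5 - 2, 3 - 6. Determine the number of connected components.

7 is isolated — a component by itself.
Starting from 3 we can reach 3, 4, 6. That is one component of size 3.
Starting from 1 we can reach 1, 2, 5. That is one component of size 3.
Total: 3 components.

3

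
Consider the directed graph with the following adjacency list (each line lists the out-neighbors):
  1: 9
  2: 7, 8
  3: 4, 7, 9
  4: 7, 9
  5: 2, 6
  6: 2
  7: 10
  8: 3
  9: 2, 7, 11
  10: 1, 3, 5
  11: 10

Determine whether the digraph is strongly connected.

From 5 we can reach every vertex (1, 2, 3, 4, 5, 6, 7, 8, 9, 10, 11), and every vertex can reach 5 (1, 2, 3, 4, 5, 6, 7, 8, 9, 10, 11). So the whole graph is one strongly connected component.

Yes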